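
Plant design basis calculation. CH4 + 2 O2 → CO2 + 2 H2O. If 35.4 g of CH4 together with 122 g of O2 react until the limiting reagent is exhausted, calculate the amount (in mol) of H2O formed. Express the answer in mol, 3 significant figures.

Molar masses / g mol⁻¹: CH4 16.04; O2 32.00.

n(CH4) = 35.40 / 16.04 = 2.207 mol
n(O2) = 122.0 / 32.00 = 3.813 mol
n/ν for CH4 = 2.207/1 = 2.207
n/ν for O2 = 3.813/2 = 1.907
Smallest n/ν is O2 → limiting reagent.
n(H2O) = (2/2) × 3.813 = 3.813 mol

3.81 mol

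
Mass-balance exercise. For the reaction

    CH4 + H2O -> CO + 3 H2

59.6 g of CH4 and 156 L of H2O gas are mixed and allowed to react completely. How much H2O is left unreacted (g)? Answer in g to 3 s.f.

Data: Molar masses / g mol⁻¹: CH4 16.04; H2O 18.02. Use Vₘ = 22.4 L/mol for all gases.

58.5 g

n(CH4) = 59.60 / 16.04 = 3.716 mol
n(H2O) = 156.0 / 22.4 = 6.964 mol
n/ν for CH4 = 3.716/1 = 3.716
n/ν for H2O = 6.964/1 = 6.964
Smallest n/ν is CH4 → limiting reagent.
H2O consumed = (1/1) × 3.716 = 3.716 mol
H2O remaining = 6.964 − 3.716 = 3.248 mol
mass = 3.248 × 18.02 = 58.53 g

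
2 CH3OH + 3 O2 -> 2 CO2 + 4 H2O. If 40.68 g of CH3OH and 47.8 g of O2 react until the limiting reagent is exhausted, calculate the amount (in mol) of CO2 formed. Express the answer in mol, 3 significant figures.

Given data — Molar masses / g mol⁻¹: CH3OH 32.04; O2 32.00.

n(CH3OH) = 40.68 / 32.04 = 1.270 mol
n(O2) = 47.80 / 32.00 = 1.494 mol
n/ν → CH3OH: 0.6350, O2: 0.4980; O2 is limiting.
n(CO2) = (2/3) × 1.494 = 0.9960 mol

0.996 mol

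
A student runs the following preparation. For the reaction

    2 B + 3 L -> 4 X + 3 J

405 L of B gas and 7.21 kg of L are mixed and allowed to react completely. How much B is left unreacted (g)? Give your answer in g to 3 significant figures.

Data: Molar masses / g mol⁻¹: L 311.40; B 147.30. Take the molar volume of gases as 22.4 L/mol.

390 g

n(B) = 405.0 / 22.4 = 18.08 mol
n(L) = 7.210×1000 / 311.40 = 23.15 mol
n/ν for B = 18.08/2 = 9.040
n/ν for L = 23.15/3 = 7.717
Smallest n/ν is L → limiting reagent.
B consumed = (2/3) × 23.15 = 15.43 mol
B remaining = 18.08 − 15.43 = 2.650 mol
mass = 2.650 × 147.30 = 390.3 g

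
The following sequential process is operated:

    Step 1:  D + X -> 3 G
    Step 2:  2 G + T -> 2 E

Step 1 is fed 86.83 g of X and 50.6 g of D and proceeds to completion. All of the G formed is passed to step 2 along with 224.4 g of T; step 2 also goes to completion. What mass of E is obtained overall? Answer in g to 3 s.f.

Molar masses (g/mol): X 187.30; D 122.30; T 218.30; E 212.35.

264 g

Step 1:
n(X) = 86.83 / 187.30 = 0.4636 mol
n(D) = 50.60 / 122.30 = 0.4137 mol
n/ν for X = 0.4636/1 = 0.4636
n/ν for D = 0.4137/1 = 0.4137
Smallest n/ν is D → limiting reagent.
n(G) produced = (3/1) × 0.4137 = 1.241 mol
Step 2:
n(G) available = 1.241 mol
n(T) = 224.4 / 218.30 = 1.028 mol
n/ν for G = 1.241/2 = 0.6205
n/ν for T = 1.028/1 = 1.028
Smallest n/ν is G → limiting reagent.
n(E) = (2/2) × 1.241 = 1.241 mol
mass = 1.241 × 212.35 = 263.5 g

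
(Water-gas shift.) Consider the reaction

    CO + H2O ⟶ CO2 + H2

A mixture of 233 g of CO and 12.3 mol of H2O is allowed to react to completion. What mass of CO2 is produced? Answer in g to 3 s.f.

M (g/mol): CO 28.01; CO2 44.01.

n(CO) = 233.0 / 28.01 = 8.318 mol
n(H2O) = 12.30 mol
n/ν → CO: 8.318, H2O: 12.30; CO is limiting.
n(CO2) = (1/1) × 8.318 = 8.318 mol
mass = 8.318 × 44.01 = 366.1 g

366 g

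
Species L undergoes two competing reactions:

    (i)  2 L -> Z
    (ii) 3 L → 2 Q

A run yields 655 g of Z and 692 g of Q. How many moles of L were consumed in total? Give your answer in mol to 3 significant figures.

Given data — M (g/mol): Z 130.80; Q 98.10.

20.6 mol

n(Z) = 655 / 130.80 = 5.008 mol
n(Q) = 692 / 98.10 = 7.054 mol
n(L) via (i) = (2/1)×5.008 = 10.02 mol
n(L) via (ii) = (3/2)×7.054 = 10.58 mol
total n(L) = 10.02 + 10.58 = 20.60 mol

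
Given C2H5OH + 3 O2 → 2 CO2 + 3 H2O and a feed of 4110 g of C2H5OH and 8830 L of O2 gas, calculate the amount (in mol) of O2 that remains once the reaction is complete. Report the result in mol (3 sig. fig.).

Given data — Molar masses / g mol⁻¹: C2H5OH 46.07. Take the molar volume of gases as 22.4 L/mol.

127 mol

n(C2H5OH) = 4110 / 46.07 = 89.21 mol
n(O2) = 8830 / 22.4 = 394.2 mol
n/ν for C2H5OH = 89.21/1 = 89.21
n/ν for O2 = 394.2/3 = 131.4
Smallest n/ν is C2H5OH → limiting reagent.
O2 consumed = (3/1) × 89.21 = 267.6 mol
O2 remaining = 394.2 − 267.6 = 126.6 mol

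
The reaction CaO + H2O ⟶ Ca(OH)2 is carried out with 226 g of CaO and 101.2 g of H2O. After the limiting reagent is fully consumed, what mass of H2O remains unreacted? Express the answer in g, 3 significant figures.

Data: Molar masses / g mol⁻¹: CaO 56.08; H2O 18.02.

n(CaO) = 226.0 / 56.08 = 4.030 mol
n(H2O) = 101.2 / 18.02 = 5.616 mol
n/ν for CaO = 4.030/1 = 4.030
n/ν for H2O = 5.616/1 = 5.616
Smallest n/ν is CaO → limiting reagent.
H2O consumed = (1/1) × 4.030 = 4.030 mol
H2O remaining = 5.616 − 4.030 = 1.586 mol
mass = 1.586 × 18.02 = 28.58 g

28.6 g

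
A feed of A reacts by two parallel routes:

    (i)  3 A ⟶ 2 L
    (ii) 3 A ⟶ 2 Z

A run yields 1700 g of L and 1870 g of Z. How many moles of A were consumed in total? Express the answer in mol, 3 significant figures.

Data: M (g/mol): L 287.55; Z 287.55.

18.6 mol

n(L) = 1700 / 287.55 = 5.912 mol
n(Z) = 1870 / 287.55 = 6.503 mol
n(A) via (i) = (3/2)×5.912 = 8.868 mol
n(A) via (ii) = (3/2)×6.503 = 9.755 mol
total n(A) = 8.868 + 9.755 = 18.62 mol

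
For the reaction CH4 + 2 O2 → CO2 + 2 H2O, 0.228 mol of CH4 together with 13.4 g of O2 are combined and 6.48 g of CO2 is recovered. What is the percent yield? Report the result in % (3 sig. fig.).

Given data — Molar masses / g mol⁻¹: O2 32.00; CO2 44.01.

n(CH4) = 0.2280 mol
n(O2) = 13.40 / 32.00 = 0.4188 mol
n/ν → CH4: 0.2280, O2: 0.2094; O2 is limiting.
theoretical n(CO2) = (1/2) × 0.4188 = 0.2094 mol → 9.216 g
% yield = 6.48 / 9.216 × 100 = 70.31 %

70.3 %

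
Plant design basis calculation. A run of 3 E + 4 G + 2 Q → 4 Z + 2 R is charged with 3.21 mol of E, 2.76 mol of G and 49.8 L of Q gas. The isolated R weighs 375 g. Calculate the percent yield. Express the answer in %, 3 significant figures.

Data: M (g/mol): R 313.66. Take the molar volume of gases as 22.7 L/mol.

n(E) = 3.210 mol
n(G) = 2.760 mol
n(Q) = 49.80 / 22.7 = 2.194 mol
n/ν for E = 3.210/3 = 1.070
n/ν for G = 2.760/4 = 0.6900
n/ν for Q = 2.194/2 = 1.097
Smallest n/ν is G → limiting reagent.
theoretical n(R) = (2/4) × 2.760 = 1.380 mol → 432.9 g
% yield = 375 / 432.9 × 100 = 86.63 %

86.6 %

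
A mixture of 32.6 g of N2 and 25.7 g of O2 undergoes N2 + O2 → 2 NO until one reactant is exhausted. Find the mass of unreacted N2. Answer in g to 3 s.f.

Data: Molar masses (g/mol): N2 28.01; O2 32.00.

n(N2) = 32.60 / 28.01 = 1.164 mol
n(O2) = 25.70 / 32.00 = 0.8031 mol
n/ν → N2: 1.164, O2: 0.8031; O2 is limiting.
N2 consumed = (1/1) × 0.8031 = 0.8031 mol
N2 remaining = 1.164 − 0.8031 = 0.3609 mol
mass = 0.3609 × 28.01 = 10.11 g

10.1 g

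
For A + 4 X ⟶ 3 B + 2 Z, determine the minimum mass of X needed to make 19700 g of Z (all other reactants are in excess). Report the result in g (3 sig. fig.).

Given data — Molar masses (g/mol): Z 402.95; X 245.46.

n(Z) = 19700 / 402.95 = 48.89 mol
n(X) = (4/2) × 48.89 = 97.78 mol
mass = 97.78 × 245.46 = 24000 g

24000 g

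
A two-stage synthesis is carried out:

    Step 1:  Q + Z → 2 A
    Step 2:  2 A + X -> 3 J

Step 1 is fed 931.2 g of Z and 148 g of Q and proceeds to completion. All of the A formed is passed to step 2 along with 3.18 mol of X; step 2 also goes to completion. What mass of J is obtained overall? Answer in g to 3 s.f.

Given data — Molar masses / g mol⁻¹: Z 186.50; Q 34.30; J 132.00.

Step 1:
n(Z) = 931.2 / 186.50 = 4.993 mol
n(Q) = 148.0 / 34.30 = 4.315 mol
n/ν → Z: 4.993, Q: 4.315; Q is limiting.
n(A) produced = (2/1) × 4.315 = 8.630 mol
Step 2:
n(A) available = 8.630 mol
n(X) = 3.180 mol
n/ν → A: 4.315, X: 3.180; X is limiting.
n(J) = (3/1) × 3.180 = 9.540 mol
mass = 9.540 × 132.00 = 1259 g

1260 g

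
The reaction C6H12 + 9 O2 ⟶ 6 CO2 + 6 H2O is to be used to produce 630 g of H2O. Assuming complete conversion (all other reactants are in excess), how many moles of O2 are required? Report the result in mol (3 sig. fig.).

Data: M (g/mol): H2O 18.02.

52.4 mol

n(H2O) = 630 / 18.02 = 34.96 mol
n(O2) = (9/6) × 34.96 = 52.44 mol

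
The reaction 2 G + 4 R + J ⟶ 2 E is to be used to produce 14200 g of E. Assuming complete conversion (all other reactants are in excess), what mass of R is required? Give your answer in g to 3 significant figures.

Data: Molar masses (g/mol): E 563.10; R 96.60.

4870 g

n(E) = 14200 / 563.10 = 25.22 mol
n(R) = (4/2) × 25.22 = 50.44 mol
mass = 50.44 × 96.60 = 4873 g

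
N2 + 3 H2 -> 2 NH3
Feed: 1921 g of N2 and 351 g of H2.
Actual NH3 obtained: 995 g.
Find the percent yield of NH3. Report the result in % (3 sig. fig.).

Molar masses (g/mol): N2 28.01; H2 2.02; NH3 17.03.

50.4 %

n(N2) = 1921 / 28.01 = 68.58 mol
n(H2) = 351.0 / 2.02 = 173.8 mol
n/ν → N2: 68.58, H2: 57.93; H2 is limiting.
theoretical n(NH3) = (2/3) × 173.8 = 115.9 mol → 1974 g
% yield = 995 / 1974 × 100 = 50.41 %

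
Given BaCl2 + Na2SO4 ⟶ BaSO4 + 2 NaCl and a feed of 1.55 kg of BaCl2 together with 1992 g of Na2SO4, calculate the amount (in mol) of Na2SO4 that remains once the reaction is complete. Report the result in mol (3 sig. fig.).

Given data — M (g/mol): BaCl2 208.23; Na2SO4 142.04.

n(BaCl2) = 1.550×1000 / 208.23 = 7.444 mol
n(Na2SO4) = 1992 / 142.04 = 14.02 mol
n/ν → BaCl2: 7.444, Na2SO4: 14.02; BaCl2 is limiting.
Na2SO4 consumed = (1/1) × 7.444 = 7.444 mol
Na2SO4 remaining = 14.02 − 7.444 = 6.576 mol

6.58 mol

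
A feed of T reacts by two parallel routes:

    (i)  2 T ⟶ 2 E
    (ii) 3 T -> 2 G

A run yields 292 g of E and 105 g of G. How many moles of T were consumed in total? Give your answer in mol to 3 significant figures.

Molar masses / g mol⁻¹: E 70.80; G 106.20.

n(E) = 292 / 70.80 = 4.124 mol
n(G) = 105 / 106.20 = 0.9887 mol
n(T) via (i) = (2/2)×4.124 = 4.124 mol
n(T) via (ii) = (3/2)×0.9887 = 1.483 mol
total n(T) = 4.124 + 1.483 = 5.607 mol

5.61 mol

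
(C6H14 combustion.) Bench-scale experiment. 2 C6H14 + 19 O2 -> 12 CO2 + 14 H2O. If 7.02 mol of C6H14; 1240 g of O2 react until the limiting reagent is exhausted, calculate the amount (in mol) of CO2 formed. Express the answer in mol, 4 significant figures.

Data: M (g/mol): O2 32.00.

24.47 mol

n(C6H14) = 7.020 mol
n(O2) = 1240 / 32.00 = 38.75 mol
n/ν for C6H14 = 7.020/2 = 3.510
n/ν for O2 = 38.75/19 = 2.039
Smallest n/ν is O2 → limiting reagent.
n(CO2) = (12/19) × 38.75 = 24.47 mol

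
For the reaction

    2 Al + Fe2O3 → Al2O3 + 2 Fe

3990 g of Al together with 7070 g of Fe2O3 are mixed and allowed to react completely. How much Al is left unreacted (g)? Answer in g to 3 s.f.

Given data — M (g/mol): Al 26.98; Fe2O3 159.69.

n(Al) = 3990 / 26.98 = 147.9 mol
n(Fe2O3) = 7070 / 159.69 = 44.27 mol
n/ν → Al: 73.95, Fe2O3: 44.27; Fe2O3 is limiting.
Al consumed = (2/1) × 44.27 = 88.54 mol
Al remaining = 147.9 − 88.54 = 59.36 mol
mass = 59.36 × 26.98 = 1602 g

1600 g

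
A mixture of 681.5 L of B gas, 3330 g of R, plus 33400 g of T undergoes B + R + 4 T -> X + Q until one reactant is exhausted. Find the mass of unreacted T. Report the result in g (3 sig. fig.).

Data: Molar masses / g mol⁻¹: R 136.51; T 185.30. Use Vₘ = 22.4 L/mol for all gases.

15300 g

n(B) = 681.5 / 22.4 = 30.42 mol
n(R) = 3330 / 136.51 = 24.39 mol
n(T) = 33400 / 185.30 = 180.2 mol
n/ν → B: 30.42, R: 24.39, T: 45.05; R is limiting.
T consumed = (4/1) × 24.39 = 97.56 mol
T remaining = 180.2 − 97.56 = 82.64 mol
mass = 82.64 × 185.30 = 15310 g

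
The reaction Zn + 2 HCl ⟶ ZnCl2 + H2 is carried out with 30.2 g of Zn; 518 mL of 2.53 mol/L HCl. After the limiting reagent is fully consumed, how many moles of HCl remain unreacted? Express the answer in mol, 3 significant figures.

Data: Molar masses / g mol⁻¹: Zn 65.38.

0.387 mol

n(Zn) = 30.20 / 65.38 = 0.4619 mol
n(HCl) = 2.53 × 518.0/1000 = 1.311 mol
n/ν → Zn: 0.4619, HCl: 0.6555; Zn is limiting.
HCl consumed = (2/1) × 0.4619 = 0.9238 mol
HCl remaining = 1.311 − 0.9238 = 0.3872 mol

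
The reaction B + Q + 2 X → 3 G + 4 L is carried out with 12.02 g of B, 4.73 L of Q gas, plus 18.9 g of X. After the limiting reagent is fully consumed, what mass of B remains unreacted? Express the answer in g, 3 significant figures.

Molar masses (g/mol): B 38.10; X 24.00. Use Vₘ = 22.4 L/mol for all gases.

n(B) = 12.02 / 38.10 = 0.3155 mol
n(Q) = 4.730 / 22.4 = 0.2112 mol
n(X) = 18.90 / 24.00 = 0.7875 mol
n/ν → B: 0.3155, Q: 0.2112, X: 0.3938; Q is limiting.
B consumed = (1/1) × 0.2112 = 0.2112 mol
B remaining = 0.3155 − 0.2112 = 0.1043 mol
mass = 0.1043 × 38.10 = 3.974 g

3.97 g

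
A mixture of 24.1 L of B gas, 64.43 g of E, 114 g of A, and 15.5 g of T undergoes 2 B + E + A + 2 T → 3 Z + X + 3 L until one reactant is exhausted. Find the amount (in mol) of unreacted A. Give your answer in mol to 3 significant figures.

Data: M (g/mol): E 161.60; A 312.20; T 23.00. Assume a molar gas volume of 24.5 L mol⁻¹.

n(B) = 24.10 / 24.5 = 0.9837 mol
n(E) = 64.43 / 161.60 = 0.3987 mol
n(A) = 114.0 / 312.20 = 0.3652 mol
n(T) = 15.50 / 23.00 = 0.6739 mol
n/ν → B: 0.4919, E: 0.3987, A: 0.3652, T: 0.3370; T is limiting.
A consumed = (1/2) × 0.6739 = 0.3370 mol
A remaining = 0.3652 − 0.3370 = 0.02820 mol

0.0282 mol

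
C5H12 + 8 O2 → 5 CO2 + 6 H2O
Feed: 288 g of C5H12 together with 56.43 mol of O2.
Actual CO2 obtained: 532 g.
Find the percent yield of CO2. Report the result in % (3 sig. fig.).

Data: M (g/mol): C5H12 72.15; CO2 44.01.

n(C5H12) = 288.0 / 72.15 = 3.992 mol
n(O2) = 56.43 mol
n/ν for C5H12 = 3.992/1 = 3.992
n/ν for O2 = 56.43/8 = 7.054
Smallest n/ν is C5H12 → limiting reagent.
theoretical n(CO2) = (5/1) × 3.992 = 19.96 mol → 878.4 g
% yield = 532 / 878.4 × 100 = 60.56 %

60.6 %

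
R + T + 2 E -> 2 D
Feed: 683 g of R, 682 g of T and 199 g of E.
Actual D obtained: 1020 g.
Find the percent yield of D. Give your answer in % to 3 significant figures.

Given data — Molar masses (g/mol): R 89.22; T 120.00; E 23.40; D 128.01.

n(R) = 683.0 / 89.22 = 7.655 mol
n(T) = 682.0 / 120.00 = 5.683 mol
n(E) = 199.0 / 23.40 = 8.504 mol
n/ν for R = 7.655/1 = 7.655
n/ν for T = 5.683/1 = 5.683
n/ν for E = 8.504/2 = 4.252
Smallest n/ν is E → limiting reagent.
theoretical n(D) = (2/2) × 8.504 = 8.504 mol → 1089 g
% yield = 1020 / 1089 × 100 = 93.66 %

93.7 %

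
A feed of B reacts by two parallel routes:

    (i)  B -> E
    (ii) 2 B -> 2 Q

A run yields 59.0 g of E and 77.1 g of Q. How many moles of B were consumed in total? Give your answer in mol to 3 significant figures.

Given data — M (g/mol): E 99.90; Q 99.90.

n(E) = 59.0 / 99.90 = 0.5906 mol
n(Q) = 77.1 / 99.90 = 0.7718 mol
n(B) via (i) = (1/1)×0.5906 = 0.5906 mol
n(B) via (ii) = (2/2)×0.7718 = 0.7718 mol
total n(B) = 0.5906 + 0.7718 = 1.362 mol

1.36 mol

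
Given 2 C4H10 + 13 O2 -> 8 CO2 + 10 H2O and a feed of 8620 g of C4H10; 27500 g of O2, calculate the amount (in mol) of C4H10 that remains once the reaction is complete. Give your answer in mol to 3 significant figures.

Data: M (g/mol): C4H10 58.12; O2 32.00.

16.1 mol

n(C4H10) = 8620 / 58.12 = 148.3 mol
n(O2) = 27500 / 32.00 = 859.4 mol
n/ν for C4H10 = 148.3/2 = 74.15
n/ν for O2 = 859.4/13 = 66.11
Smallest n/ν is O2 → limiting reagent.
C4H10 consumed = (2/13) × 859.4 = 132.2 mol
C4H10 remaining = 148.3 − 132.2 = 16.10 mol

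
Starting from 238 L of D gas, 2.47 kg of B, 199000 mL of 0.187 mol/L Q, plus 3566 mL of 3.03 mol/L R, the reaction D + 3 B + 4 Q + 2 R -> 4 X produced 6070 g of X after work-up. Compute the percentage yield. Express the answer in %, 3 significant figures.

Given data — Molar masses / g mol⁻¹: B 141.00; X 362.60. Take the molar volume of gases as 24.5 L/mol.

77.5 %

n(D) = 238.0 / 24.5 = 9.714 mol
n(B) = 2.470×1000 / 141.00 = 17.52 mol
n(Q) = 0.187 × 199000/1000 = 37.21 mol
n(R) = 3.03 × 3566/1000 = 10.80 mol
n/ν for D = 9.714/1 = 9.714
n/ν for B = 17.52/3 = 5.840
n/ν for Q = 37.21/4 = 9.303
n/ν for R = 10.80/2 = 5.400
Smallest n/ν is R → limiting reagent.
theoretical n(X) = (4/2) × 10.80 = 21.60 mol → 7832 g
% yield = 6070 / 7832 × 100 = 77.50 %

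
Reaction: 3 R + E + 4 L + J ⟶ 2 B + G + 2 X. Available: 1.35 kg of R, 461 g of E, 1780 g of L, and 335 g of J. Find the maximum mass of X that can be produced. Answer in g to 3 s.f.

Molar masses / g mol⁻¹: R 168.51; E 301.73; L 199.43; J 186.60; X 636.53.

1950 g

n(R) = 1.350×1000 / 168.51 = 8.011 mol
n(E) = 461.0 / 301.73 = 1.528 mol
n(L) = 1780 / 199.43 = 8.925 mol
n(J) = 335.0 / 186.60 = 1.795 mol
n/ν → R: 2.670, E: 1.528, L: 2.231, J: 1.795; E is limiting.
n(X) = (2/1) × 1.528 = 3.056 mol
mass = 3.056 × 636.53 = 1945 g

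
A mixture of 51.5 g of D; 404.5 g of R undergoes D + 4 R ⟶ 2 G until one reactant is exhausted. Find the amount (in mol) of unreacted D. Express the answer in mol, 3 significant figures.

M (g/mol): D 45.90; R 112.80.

n(D) = 51.50 / 45.90 = 1.122 mol
n(R) = 404.5 / 112.80 = 3.586 mol
n/ν for D = 1.122/1 = 1.122
n/ν for R = 3.586/4 = 0.8965
Smallest n/ν is R → limiting reagent.
D consumed = (1/4) × 3.586 = 0.8965 mol
D remaining = 1.122 − 0.8965 = 0.2255 mol

0.226 mol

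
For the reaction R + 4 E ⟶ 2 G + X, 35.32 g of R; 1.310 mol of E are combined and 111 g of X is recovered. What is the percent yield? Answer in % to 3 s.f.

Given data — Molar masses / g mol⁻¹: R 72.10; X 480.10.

n(R) = 35.32 / 72.10 = 0.4899 mol
n(E) = 1.310 mol
n/ν for R = 0.4899/1 = 0.4899
n/ν for E = 1.310/4 = 0.3275
Smallest n/ν is E → limiting reagent.
theoretical n(X) = (1/4) × 1.310 = 0.3275 mol → 157.2 g
% yield = 111 / 157.2 × 100 = 70.61 %

70.6 %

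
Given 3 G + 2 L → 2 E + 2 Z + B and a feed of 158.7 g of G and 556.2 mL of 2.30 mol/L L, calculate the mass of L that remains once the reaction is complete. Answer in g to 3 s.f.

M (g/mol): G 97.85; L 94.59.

n(G) = 158.7 / 97.85 = 1.622 mol
n(L) = 2.30 × 556.2/1000 = 1.279 mol
n/ν → G: 0.5407, L: 0.6395; G is limiting.
L consumed = (2/3) × 1.622 = 1.081 mol
L remaining = 1.279 − 1.081 = 0.1980 mol
mass = 0.1980 × 94.59 = 18.73 g

18.7 g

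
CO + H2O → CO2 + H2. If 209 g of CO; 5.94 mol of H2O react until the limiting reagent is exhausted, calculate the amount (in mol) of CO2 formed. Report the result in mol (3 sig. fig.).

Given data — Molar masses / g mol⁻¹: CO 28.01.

5.94 mol

n(CO) = 209.0 / 28.01 = 7.462 mol
n(H2O) = 5.940 mol
n/ν for CO = 7.462/1 = 7.462
n/ν for H2O = 5.940/1 = 5.940
Smallest n/ν is H2O → limiting reagent.
n(CO2) = (1/1) × 5.940 = 5.940 mol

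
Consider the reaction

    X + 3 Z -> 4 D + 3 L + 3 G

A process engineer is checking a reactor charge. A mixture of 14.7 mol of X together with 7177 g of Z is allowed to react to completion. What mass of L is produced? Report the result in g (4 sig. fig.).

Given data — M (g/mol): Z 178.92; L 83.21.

3338 g

n(X) = 14.70 mol
n(Z) = 7177 / 178.92 = 40.11 mol
n/ν for X = 14.70/1 = 14.70
n/ν for Z = 40.11/3 = 13.37
Smallest n/ν is Z → limiting reagent.
n(L) = (3/3) × 40.11 = 40.11 mol
mass = 40.11 × 83.21 = 3338 g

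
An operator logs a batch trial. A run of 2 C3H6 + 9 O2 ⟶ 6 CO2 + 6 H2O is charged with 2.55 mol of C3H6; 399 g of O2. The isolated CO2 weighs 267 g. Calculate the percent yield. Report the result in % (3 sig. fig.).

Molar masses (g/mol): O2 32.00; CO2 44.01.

79.3 %

n(C3H6) = 2.550 mol
n(O2) = 399.0 / 32.00 = 12.47 mol
n/ν for C3H6 = 2.550/2 = 1.275
n/ν for O2 = 12.47/9 = 1.386
Smallest n/ν is C3H6 → limiting reagent.
theoretical n(CO2) = (6/2) × 2.550 = 7.650 mol → 336.7 g
% yield = 267 / 336.7 × 100 = 79.30 %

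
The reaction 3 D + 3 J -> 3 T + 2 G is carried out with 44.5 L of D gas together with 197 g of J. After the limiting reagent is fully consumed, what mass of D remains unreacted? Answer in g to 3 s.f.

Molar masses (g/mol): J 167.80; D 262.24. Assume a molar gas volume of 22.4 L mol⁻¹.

213 g

n(D) = 44.50 / 22.4 = 1.987 mol
n(J) = 197.0 / 167.80 = 1.174 mol
n/ν for D = 1.987/3 = 0.6623
n/ν for J = 1.174/3 = 0.3913
Smallest n/ν is J → limiting reagent.
D consumed = (3/3) × 1.174 = 1.174 mol
D remaining = 1.987 − 1.174 = 0.8130 mol
mass = 0.8130 × 262.24 = 213.2 g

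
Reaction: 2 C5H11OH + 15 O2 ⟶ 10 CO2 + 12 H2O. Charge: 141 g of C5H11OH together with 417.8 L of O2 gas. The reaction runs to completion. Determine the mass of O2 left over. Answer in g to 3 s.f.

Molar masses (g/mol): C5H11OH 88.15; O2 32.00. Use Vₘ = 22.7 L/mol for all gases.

n(C5H11OH) = 141.0 / 88.15 = 1.600 mol
n(O2) = 417.8 / 22.7 = 18.41 mol
n/ν for C5H11OH = 1.600/2 = 0.8000
n/ν for O2 = 18.41/15 = 1.227
Smallest n/ν is C5H11OH → limiting reagent.
O2 consumed = (15/2) × 1.600 = 12.00 mol
O2 remaining = 18.41 − 12.00 = 6.410 mol
mass = 6.410 × 32.00 = 205.1 g

205 g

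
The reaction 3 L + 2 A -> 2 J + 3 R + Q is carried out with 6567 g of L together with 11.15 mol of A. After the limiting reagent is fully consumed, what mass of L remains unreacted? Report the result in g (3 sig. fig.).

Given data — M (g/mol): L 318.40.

1240 g

n(L) = 6567 / 318.40 = 20.63 mol
n(A) = 11.15 mol
n/ν for L = 20.63/3 = 6.877
n/ν for A = 11.15/2 = 5.575
Smallest n/ν is A → limiting reagent.
L consumed = (3/2) × 11.15 = 16.73 mol
L remaining = 20.63 − 16.73 = 3.900 mol
mass = 3.900 × 318.40 = 1242 g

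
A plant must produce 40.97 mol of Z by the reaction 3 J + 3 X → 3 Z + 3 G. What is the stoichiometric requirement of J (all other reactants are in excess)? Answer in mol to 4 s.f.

n(Z) = 40.97 mol
n(J) = (3/3) × 40.97 = 40.97 mol

40.97 mol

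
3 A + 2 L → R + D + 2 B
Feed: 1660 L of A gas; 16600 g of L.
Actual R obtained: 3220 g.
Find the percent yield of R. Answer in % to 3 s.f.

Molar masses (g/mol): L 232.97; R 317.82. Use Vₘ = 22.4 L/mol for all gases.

41.0 %

n(A) = 1660 / 22.4 = 74.11 mol
n(L) = 16600 / 232.97 = 71.25 mol
n/ν for A = 74.11/3 = 24.70
n/ν for L = 71.25/2 = 35.63
Smallest n/ν is A → limiting reagent.
theoretical n(R) = (1/3) × 74.11 = 24.70 mol → 7850 g
% yield = 3220 / 7850 × 100 = 41.02 %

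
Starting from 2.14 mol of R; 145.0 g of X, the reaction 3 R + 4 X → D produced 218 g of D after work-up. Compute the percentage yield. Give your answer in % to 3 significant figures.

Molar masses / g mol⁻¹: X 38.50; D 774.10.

n(R) = 2.140 mol
n(X) = 145.0 / 38.50 = 3.766 mol
n/ν for R = 2.140/3 = 0.7133
n/ν for X = 3.766/4 = 0.9415
Smallest n/ν is R → limiting reagent.
theoretical n(D) = (1/3) × 2.140 = 0.7133 mol → 552.2 g
% yield = 218 / 552.2 × 100 = 39.48 %

39.5 %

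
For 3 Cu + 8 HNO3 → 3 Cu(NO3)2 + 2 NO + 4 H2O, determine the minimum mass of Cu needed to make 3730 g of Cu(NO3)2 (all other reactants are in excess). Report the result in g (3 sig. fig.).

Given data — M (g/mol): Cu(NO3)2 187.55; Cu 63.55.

n(Cu(NO3)2) = 3730 / 187.55 = 19.89 mol
n(Cu) = (3/3) × 19.89 = 19.89 mol
mass = 19.89 × 63.55 = 1264 g

1260 g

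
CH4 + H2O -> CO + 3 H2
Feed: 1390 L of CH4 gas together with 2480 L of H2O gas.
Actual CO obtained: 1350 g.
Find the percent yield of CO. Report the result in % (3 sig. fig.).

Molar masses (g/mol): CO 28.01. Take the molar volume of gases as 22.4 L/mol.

n(CH4) = 1390 / 22.4 = 62.05 mol
n(H2O) = 2480 / 22.4 = 110.7 mol
n/ν → CH4: 62.05, H2O: 110.7; CH4 is limiting.
theoretical n(CO) = (1/1) × 62.05 = 62.05 mol → 1738 g
% yield = 1350 / 1738 × 100 = 77.68 %

77.7 %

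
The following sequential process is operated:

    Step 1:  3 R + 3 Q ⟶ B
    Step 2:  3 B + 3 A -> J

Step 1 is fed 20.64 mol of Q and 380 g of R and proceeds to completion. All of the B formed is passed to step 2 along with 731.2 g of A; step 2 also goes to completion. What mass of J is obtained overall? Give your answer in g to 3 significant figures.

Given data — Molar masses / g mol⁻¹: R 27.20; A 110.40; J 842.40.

1310 g

Step 1:
n(Q) = 20.64 mol
n(R) = 380.0 / 27.20 = 13.97 mol
n/ν for Q = 20.64/3 = 6.880
n/ν for R = 13.97/3 = 4.657
Smallest n/ν is R → limiting reagent.
n(B) produced = (1/3) × 13.97 = 4.657 mol
Step 2:
n(B) available = 4.657 mol
n(A) = 731.2 / 110.40 = 6.623 mol
n/ν for B = 4.657/3 = 1.552
n/ν for A = 6.623/3 = 2.208
Smallest n/ν is B → limiting reagent.
n(J) = (1/3) × 4.657 = 1.552 mol
mass = 1.552 × 842.40 = 1307 g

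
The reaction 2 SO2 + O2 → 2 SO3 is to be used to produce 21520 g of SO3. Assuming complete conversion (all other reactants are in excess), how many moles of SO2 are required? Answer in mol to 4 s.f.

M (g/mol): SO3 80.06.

268.8 mol

n(SO3) = 21520 / 80.06 = 268.8 mol
n(SO2) = (2/2) × 268.8 = 268.8 mol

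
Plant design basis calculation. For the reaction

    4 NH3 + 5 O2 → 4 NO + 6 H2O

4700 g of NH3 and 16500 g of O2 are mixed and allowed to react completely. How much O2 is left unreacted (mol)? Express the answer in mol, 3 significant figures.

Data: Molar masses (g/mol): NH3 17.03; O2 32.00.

171 mol

n(NH3) = 4700 / 17.03 = 276.0 mol
n(O2) = 16500 / 32.00 = 515.6 mol
n/ν → NH3: 69.00, O2: 103.1; NH3 is limiting.
O2 consumed = (5/4) × 276.0 = 345.0 mol
O2 remaining = 515.6 − 345.0 = 170.6 mol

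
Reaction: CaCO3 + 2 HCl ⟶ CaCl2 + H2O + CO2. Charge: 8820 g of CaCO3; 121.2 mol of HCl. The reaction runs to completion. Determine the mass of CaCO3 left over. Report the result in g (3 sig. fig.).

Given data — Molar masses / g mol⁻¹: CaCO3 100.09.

n(CaCO3) = 8820 / 100.09 = 88.12 mol
n(HCl) = 121.2 mol
n/ν for CaCO3 = 88.12/1 = 88.12
n/ν for HCl = 121.2/2 = 60.60
Smallest n/ν is HCl → limiting reagent.
CaCO3 consumed = (1/2) × 121.2 = 60.60 mol
CaCO3 remaining = 88.12 − 60.60 = 27.52 mol
mass = 27.52 × 100.09 = 2754 g

2750 g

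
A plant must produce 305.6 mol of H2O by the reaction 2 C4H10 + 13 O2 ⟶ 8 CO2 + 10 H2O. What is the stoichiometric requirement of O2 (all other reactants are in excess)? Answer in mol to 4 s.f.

397.3 mol

n(H2O) = 305.6 mol
n(O2) = (13/10) × 305.6 = 397.3 mol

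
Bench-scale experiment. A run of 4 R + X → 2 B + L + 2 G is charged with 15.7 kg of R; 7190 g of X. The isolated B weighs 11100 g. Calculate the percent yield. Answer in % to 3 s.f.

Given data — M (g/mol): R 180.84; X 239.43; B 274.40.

93.2 %

n(R) = 15.70×1000 / 180.84 = 86.82 mol
n(X) = 7190 / 239.43 = 30.03 mol
n/ν → R: 21.71, X: 30.03; R is limiting.
theoretical n(B) = (2/4) × 86.82 = 43.41 mol → 11910 g
% yield = 11100 / 11910 × 100 = 93.20 %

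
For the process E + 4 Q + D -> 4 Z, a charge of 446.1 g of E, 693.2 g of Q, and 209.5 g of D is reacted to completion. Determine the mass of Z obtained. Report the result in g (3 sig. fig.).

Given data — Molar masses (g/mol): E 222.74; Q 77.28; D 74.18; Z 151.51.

n(E) = 446.1 / 222.74 = 2.003 mol
n(Q) = 693.2 / 77.28 = 8.970 mol
n(D) = 209.5 / 74.18 = 2.824 mol
n/ν for E = 2.003/1 = 2.003
n/ν for Q = 8.970/4 = 2.243
n/ν for D = 2.824/1 = 2.824
Smallest n/ν is E → limiting reagent.
n(Z) = (4/1) × 2.003 = 8.012 mol
mass = 8.012 × 151.51 = 1214 g

1210 g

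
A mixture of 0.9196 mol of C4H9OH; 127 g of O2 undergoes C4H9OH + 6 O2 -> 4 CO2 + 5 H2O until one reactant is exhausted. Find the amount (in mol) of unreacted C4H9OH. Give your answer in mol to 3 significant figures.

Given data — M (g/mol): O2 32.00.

0.258 mol

n(C4H9OH) = 0.9196 mol
n(O2) = 127.0 / 32.00 = 3.969 mol
n/ν for C4H9OH = 0.9196/1 = 0.9196
n/ν for O2 = 3.969/6 = 0.6615
Smallest n/ν is O2 → limiting reagent.
C4H9OH consumed = (1/6) × 3.969 = 0.6615 mol
C4H9OH remaining = 0.9196 − 0.6615 = 0.2581 mol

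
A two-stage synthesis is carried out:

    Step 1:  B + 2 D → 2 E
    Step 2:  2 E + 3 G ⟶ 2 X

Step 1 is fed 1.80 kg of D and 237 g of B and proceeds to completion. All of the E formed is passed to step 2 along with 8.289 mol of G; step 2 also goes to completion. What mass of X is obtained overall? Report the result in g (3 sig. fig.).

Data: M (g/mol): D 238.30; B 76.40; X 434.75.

Step 1:
n(D) = 1.800×1000 / 238.30 = 7.554 mol
n(B) = 237.0 / 76.40 = 3.102 mol
n/ν → D: 3.777, B: 3.102; B is limiting.
n(E) produced = (2/1) × 3.102 = 6.204 mol
Step 2:
n(E) available = 6.204 mol
n(G) = 8.289 mol
n/ν → E: 3.102, G: 2.763; G is limiting.
n(X) = (2/3) × 8.289 = 5.526 mol
mass = 5.526 × 434.75 = 2402 g

2400 g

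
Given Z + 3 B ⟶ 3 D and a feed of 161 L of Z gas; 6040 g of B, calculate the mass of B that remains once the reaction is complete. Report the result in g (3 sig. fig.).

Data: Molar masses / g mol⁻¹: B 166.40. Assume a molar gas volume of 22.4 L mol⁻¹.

n(Z) = 161.0 / 22.4 = 7.188 mol
n(B) = 6040 / 166.40 = 36.30 mol
n/ν for Z = 7.188/1 = 7.188
n/ν for B = 36.30/3 = 12.10
Smallest n/ν is Z → limiting reagent.
B consumed = (3/1) × 7.188 = 21.56 mol
B remaining = 36.30 − 21.56 = 14.74 mol
mass = 14.74 × 166.40 = 2453 g

2450 g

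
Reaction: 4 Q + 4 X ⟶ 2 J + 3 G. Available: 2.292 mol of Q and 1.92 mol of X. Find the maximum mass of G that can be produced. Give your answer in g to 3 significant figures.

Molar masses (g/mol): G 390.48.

562 g

n(Q) = 2.292 mol
n(X) = 1.920 mol
n/ν for Q = 2.292/4 = 0.5730
n/ν for X = 1.920/4 = 0.4800
Smallest n/ν is X → limiting reagent.
n(G) = (3/4) × 1.920 = 1.440 mol
mass = 1.440 × 390.48 = 562.3 g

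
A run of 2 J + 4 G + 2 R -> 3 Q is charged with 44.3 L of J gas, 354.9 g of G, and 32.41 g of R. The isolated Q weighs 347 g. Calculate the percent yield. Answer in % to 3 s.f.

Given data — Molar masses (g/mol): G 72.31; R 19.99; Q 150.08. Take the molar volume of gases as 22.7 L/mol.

n(J) = 44.30 / 22.7 = 1.952 mol
n(G) = 354.9 / 72.31 = 4.908 mol
n(R) = 32.41 / 19.99 = 1.621 mol
n/ν for J = 1.952/2 = 0.9760
n/ν for G = 4.908/4 = 1.227
n/ν for R = 1.621/2 = 0.8105
Smallest n/ν is R → limiting reagent.
theoretical n(Q) = (3/2) × 1.621 = 2.432 mol → 365.0 g
% yield = 347 / 365.0 × 100 = 95.07 %

95.1 %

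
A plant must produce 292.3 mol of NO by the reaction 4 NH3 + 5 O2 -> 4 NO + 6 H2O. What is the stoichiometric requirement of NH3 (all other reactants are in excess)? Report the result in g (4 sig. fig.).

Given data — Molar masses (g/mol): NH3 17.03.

n(NO) = 292.3 mol
n(NH3) = (4/4) × 292.3 = 292.3 mol
mass = 292.3 × 17.03 = 4978 g

4978 g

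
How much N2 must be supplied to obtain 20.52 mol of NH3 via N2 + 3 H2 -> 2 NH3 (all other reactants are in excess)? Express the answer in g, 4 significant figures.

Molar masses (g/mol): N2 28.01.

287.4 g

n(NH3) = 20.52 mol
n(N2) = (1/2) × 20.52 = 10.26 mol
mass = 10.26 × 28.01 = 287.4 g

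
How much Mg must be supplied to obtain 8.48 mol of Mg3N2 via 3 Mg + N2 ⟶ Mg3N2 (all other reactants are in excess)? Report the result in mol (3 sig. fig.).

25.4 mol

n(Mg3N2) = 8.480 mol
n(Mg) = (3/1) × 8.480 = 25.44 mol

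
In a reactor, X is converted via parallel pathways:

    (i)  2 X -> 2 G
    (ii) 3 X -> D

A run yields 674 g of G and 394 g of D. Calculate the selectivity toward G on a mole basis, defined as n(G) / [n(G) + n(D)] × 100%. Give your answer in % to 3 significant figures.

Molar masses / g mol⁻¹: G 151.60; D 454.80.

83.7 %

n(G) = 674 / 151.60 = 4.446 mol
n(D) = 394 / 454.80 = 0.8663 mol
selectivity = 4.446/(4.446+0.8663) × 100 = 83.69 %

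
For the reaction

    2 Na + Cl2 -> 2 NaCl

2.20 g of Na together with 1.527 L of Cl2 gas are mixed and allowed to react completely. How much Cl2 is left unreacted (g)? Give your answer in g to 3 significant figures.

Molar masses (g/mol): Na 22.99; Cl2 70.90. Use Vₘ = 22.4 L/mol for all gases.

1.44 g

n(Na) = 2.200 / 22.99 = 0.09569 mol
n(Cl2) = 1.527 / 22.4 = 0.06817 mol
n/ν for Na = 0.09569/2 = 0.04785
n/ν for Cl2 = 0.06817/1 = 0.06817
Smallest n/ν is Na → limiting reagent.
Cl2 consumed = (1/2) × 0.09569 = 0.04785 mol
Cl2 remaining = 0.06817 − 0.04785 = 0.02032 mol
mass = 0.02032 × 70.90 = 1.441 g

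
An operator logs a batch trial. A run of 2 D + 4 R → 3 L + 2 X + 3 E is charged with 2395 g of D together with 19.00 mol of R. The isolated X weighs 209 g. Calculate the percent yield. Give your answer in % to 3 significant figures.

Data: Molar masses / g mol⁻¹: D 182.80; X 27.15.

n(D) = 2395 / 182.80 = 13.10 mol
n(R) = 19.00 mol
n/ν for D = 13.10/2 = 6.550
n/ν for R = 19.00/4 = 4.750
Smallest n/ν is R → limiting reagent.
theoretical n(X) = (2/4) × 19.00 = 9.500 mol → 257.9 g
% yield = 209 / 257.9 × 100 = 81.04 %

81.0 %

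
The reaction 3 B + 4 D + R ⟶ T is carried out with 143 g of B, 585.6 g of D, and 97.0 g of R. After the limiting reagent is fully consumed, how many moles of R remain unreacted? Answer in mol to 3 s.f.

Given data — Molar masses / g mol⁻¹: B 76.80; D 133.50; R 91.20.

n(B) = 143.0 / 76.80 = 1.862 mol
n(D) = 585.6 / 133.50 = 4.387 mol
n(R) = 97.00 / 91.20 = 1.064 mol
n/ν for B = 1.862/3 = 0.6207
n/ν for D = 4.387/4 = 1.097
n/ν for R = 1.064/1 = 1.064
Smallest n/ν is B → limiting reagent.
R consumed = (1/3) × 1.862 = 0.6207 mol
R remaining = 1.064 − 0.6207 = 0.4433 mol

0.443 mol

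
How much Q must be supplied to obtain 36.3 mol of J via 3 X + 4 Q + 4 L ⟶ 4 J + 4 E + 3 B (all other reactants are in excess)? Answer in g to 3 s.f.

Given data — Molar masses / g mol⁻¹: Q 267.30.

9700 g

n(J) = 36.30 mol
n(Q) = (4/4) × 36.30 = 36.30 mol
mass = 36.30 × 267.30 = 9703 g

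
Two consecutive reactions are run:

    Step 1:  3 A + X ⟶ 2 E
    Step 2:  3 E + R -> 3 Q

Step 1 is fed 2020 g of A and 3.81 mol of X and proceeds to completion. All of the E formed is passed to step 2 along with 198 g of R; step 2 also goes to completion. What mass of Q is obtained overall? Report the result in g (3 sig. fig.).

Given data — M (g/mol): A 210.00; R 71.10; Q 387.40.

2480 g

Step 1:
n(A) = 2020 / 210.00 = 9.619 mol
n(X) = 3.810 mol
n/ν → A: 3.206, X: 3.810; A is limiting.
n(E) produced = (2/3) × 9.619 = 6.413 mol
Step 2:
n(E) available = 6.413 mol
n(R) = 198.0 / 71.10 = 2.785 mol
n/ν → E: 2.138, R: 2.785; E is limiting.
n(Q) = (3/3) × 6.413 = 6.413 mol
mass = 6.413 × 387.40 = 2484 g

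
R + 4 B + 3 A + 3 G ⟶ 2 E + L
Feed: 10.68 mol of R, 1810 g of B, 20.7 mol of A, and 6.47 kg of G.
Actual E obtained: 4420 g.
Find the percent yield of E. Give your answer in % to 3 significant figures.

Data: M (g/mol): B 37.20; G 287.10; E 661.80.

n(R) = 10.68 mol
n(B) = 1810 / 37.20 = 48.66 mol
n(A) = 20.70 mol
n(G) = 6.470×1000 / 287.10 = 22.54 mol
n/ν for R = 10.68/1 = 10.68
n/ν for B = 48.66/4 = 12.17
n/ν for A = 20.70/3 = 6.900
n/ν for G = 22.54/3 = 7.513
Smallest n/ν is A → limiting reagent.
theoretical n(E) = (2/3) × 20.70 = 13.80 mol → 9133 g
% yield = 4420 / 9133 × 100 = 48.40 %

48.4 %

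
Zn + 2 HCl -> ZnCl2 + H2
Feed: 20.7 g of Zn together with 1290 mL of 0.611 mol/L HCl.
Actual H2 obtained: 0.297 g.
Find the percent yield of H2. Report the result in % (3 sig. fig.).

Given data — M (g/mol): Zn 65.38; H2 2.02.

n(Zn) = 20.70 / 65.38 = 0.3166 mol
n(HCl) = 0.611 × 1290/1000 = 0.7882 mol
n/ν for Zn = 0.3166/1 = 0.3166
n/ν for HCl = 0.7882/2 = 0.3941
Smallest n/ν is Zn → limiting reagent.
theoretical n(H2) = (1/1) × 0.3166 = 0.3166 mol → 0.6395 g
% yield = 0.297 / 0.6395 × 100 = 46.44 %

46.4 %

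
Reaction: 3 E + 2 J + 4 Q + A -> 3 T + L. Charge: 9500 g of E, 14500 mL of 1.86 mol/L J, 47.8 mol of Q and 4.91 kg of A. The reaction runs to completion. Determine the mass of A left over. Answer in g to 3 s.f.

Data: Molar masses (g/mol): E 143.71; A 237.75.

n(E) = 9500 / 143.71 = 66.11 mol
n(J) = 1.86 × 14500/1000 = 26.97 mol
n(Q) = 47.80 mol
n(A) = 4.910×1000 / 237.75 = 20.65 mol
n/ν → E: 22.04, J: 13.49, Q: 11.95, A: 20.65; Q is limiting.
A consumed = (1/4) × 47.80 = 11.95 mol
A remaining = 20.65 − 11.95 = 8.700 mol
mass = 8.700 × 237.75 = 2068 g

2070 g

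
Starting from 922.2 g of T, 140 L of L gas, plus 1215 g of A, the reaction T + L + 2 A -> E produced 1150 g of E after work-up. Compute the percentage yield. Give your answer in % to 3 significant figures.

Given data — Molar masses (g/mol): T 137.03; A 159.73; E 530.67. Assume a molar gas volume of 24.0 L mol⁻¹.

n(T) = 922.2 / 137.03 = 6.730 mol
n(L) = 140.0 / 24.0 = 5.833 mol
n(A) = 1215 / 159.73 = 7.607 mol
n/ν for T = 6.730/1 = 6.730
n/ν for L = 5.833/1 = 5.833
n/ν for A = 7.607/2 = 3.804
Smallest n/ν is A → limiting reagent.
theoretical n(E) = (1/2) × 7.607 = 3.804 mol → 2019 g
% yield = 1150 / 2019 × 100 = 56.96 %

57.0 %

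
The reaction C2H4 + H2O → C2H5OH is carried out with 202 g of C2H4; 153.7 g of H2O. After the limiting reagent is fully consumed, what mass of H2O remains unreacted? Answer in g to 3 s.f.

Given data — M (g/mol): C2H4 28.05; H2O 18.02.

n(C2H4) = 202.0 / 28.05 = 7.201 mol
n(H2O) = 153.7 / 18.02 = 8.529 mol
n/ν → C2H4: 7.201, H2O: 8.529; C2H4 is limiting.
H2O consumed = (1/1) × 7.201 = 7.201 mol
H2O remaining = 8.529 − 7.201 = 1.328 mol
mass = 1.328 × 18.02 = 23.93 g

23.9 g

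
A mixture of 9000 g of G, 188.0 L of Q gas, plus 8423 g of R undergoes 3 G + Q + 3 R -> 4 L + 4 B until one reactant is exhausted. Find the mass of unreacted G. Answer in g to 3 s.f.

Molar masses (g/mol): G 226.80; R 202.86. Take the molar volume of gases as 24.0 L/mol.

n(G) = 9000 / 226.80 = 39.68 mol
n(Q) = 188.0 / 24.0 = 7.833 mol
n(R) = 8423 / 202.86 = 41.52 mol
n/ν for G = 39.68/3 = 13.23
n/ν for Q = 7.833/1 = 7.833
n/ν for R = 41.52/3 = 13.84
Smallest n/ν is Q → limiting reagent.
G consumed = (3/1) × 7.833 = 23.50 mol
G remaining = 39.68 − 23.50 = 16.18 mol
mass = 16.18 × 226.80 = 3670 g

3670 g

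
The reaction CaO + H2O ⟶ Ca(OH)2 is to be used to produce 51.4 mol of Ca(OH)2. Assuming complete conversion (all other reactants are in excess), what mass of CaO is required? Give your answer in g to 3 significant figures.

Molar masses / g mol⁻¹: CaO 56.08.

n(Ca(OH)2) = 51.40 mol
n(CaO) = (1/1) × 51.40 = 51.40 mol
mass = 51.40 × 56.08 = 2883 g

2880 g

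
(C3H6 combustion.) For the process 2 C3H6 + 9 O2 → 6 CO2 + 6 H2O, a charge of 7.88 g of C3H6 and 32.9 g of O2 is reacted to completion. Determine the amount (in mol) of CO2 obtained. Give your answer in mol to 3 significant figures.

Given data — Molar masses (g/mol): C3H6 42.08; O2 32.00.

0.562 mol

n(C3H6) = 7.880 / 42.08 = 0.1873 mol
n(O2) = 32.90 / 32.00 = 1.028 mol
n/ν for C3H6 = 0.1873/2 = 0.09365
n/ν for O2 = 1.028/9 = 0.1142
Smallest n/ν is C3H6 → limiting reagent.
n(CO2) = (6/2) × 0.1873 = 0.5619 mol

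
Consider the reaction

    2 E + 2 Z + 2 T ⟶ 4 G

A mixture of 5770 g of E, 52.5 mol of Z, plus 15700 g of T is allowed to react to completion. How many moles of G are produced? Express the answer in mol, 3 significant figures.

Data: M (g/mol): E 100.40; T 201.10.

n(E) = 5770 / 100.40 = 57.47 mol
n(Z) = 52.50 mol
n(T) = 15700 / 201.10 = 78.07 mol
n/ν for E = 57.47/2 = 28.74
n/ν for Z = 52.50/2 = 26.25
n/ν for T = 78.07/2 = 39.04
Smallest n/ν is Z → limiting reagent.
n(G) = (4/2) × 52.50 = 105.0 mol

105 mol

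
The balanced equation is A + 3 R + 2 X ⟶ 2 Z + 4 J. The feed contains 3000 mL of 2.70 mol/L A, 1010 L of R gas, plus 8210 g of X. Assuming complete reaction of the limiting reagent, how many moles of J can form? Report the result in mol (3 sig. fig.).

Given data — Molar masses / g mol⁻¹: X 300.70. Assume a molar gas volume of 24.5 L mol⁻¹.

n(A) = 2.70 × 3000/1000 = 8.100 mol
n(R) = 1010 / 24.5 = 41.22 mol
n(X) = 8210 / 300.70 = 27.30 mol
n/ν for A = 8.100/1 = 8.100
n/ν for R = 41.22/3 = 13.74
n/ν for X = 27.30/2 = 13.65
Smallest n/ν is A → limiting reagent.
n(J) = (4/1) × 8.100 = 32.40 mol

32.4 mol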